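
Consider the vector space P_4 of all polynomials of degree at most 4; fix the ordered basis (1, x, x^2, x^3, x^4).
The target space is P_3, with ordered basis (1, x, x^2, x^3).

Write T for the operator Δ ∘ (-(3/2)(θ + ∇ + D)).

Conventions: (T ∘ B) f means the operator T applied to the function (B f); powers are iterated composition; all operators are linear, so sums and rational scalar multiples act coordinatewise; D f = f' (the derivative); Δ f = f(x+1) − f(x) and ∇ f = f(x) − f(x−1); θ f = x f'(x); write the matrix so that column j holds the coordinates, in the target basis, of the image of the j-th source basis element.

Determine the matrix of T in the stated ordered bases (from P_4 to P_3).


image of 1: 0
image of x: -3/2
image of x^2: -6x - 9
image of x^3: -(27/2)x^2 - (63/2)x - 9
image of x^4: -24x^3 - 72x^2 - 42x - 15
each image's coordinates form column j of the matrix

the matrix is [[0, -3/2, -9, -9, -15]; [0, 0, -6, -63/2, -42]; [0, 0, 0, -27/2, -72]; [0, 0, 0, 0, -24]] (rows listed top to bottom)


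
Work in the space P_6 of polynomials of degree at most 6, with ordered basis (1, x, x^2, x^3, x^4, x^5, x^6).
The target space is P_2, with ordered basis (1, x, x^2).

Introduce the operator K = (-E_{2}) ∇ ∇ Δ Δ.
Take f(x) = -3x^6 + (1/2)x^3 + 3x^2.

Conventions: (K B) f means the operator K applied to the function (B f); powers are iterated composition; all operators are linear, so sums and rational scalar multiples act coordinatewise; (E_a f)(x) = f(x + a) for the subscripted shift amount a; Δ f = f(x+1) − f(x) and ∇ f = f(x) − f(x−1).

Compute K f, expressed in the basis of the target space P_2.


the image equals g(x) = 1080x^2 + 4320x + 4680

Δ f = -18x^5 - 45x^4 - 60x^3 - (87/2)x^2 - (21/2)x + 1/2
Δ Δ f = -90x^4 - 360x^3 - 630x^2 - 537x - 177
∇ Δ Δ f = -360x^3 - 540x^2 - 540x - 177
∇ (∇ Δ Δ) f = -1080x^2 - 360
E_{2} ∇ (∇ Δ Δ) f = -1080x^2 - 4320x - 4680
(-E_{2}) ∇ (∇ Δ Δ) f = 1080x^2 + 4320x + 4680


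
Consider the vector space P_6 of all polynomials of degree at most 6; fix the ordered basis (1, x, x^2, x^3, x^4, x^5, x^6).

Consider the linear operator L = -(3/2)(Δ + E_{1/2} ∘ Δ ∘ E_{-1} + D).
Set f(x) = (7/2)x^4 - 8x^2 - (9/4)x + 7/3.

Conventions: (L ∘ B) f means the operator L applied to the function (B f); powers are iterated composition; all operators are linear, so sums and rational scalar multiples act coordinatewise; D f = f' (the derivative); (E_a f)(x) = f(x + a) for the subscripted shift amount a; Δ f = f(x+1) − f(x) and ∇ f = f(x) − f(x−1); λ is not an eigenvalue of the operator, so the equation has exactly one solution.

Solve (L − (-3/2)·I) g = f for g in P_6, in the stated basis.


write g with unknown coordinates in the stated basis and equate coefficients in (L − (-3/2)·I) g = f
solving from the highest basis element down gives g = (7/3)x^4 + 28x^3 + (782/3)x^2 + (9949/6)x + 94933/18
check: L g = -42x^3 - 399x^2 - (4979/2)x - 31635/4
so L g − (-3/2)·g = (7/2)x^4 - 8x^2 - (9/4)x + 7/3 = f ✓

the image equals g(x) = (7/3)x^4 + 28x^3 + (782/3)x^2 + (9949/6)x + 94933/18


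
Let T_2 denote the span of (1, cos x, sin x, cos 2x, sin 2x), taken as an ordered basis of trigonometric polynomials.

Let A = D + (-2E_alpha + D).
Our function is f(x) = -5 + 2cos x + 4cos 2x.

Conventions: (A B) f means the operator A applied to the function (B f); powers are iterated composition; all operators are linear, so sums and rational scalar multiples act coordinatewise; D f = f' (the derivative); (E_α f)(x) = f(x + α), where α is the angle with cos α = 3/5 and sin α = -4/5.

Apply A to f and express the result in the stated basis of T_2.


D f = -2sin x - 8sin 2x
E_alpha f = -5 + (6/5)cos x + (8/5)sin x - (28/25)cos 2x + (96/25)sin 2x
(-2E_alpha) f = 10 - (12/5)cos x - (16/5)sin x + (56/25)cos 2x - (192/25)sin 2x
D f = -2sin x - 8sin 2x
(-2E_alpha + D) f = 10 - (12/5)cos x - (26/5)sin x + (56/25)cos 2x - (392/25)sin 2x
(D + (-2E_alpha + D)) f = 10 - (12/5)cos x - (36/5)sin x + (56/25)cos 2x - (592/25)sin 2x

the result is g(x) = 10 - (12/5)cos x - (36/5)sin x + (56/25)cos 2x - (592/25)sin 2x


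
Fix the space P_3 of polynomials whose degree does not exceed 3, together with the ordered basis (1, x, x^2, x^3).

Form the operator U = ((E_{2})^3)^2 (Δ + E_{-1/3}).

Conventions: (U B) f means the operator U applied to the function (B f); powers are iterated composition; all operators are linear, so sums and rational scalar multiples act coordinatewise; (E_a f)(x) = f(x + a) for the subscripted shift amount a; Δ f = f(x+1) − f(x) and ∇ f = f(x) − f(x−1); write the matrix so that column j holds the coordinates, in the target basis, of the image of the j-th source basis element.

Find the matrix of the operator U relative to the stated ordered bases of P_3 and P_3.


the matrix is [[1, 38/3, 1450/9, 55538/27]; [0, 1, 76/3, 1450/3]; [0, 0, 1, 38]; [0, 0, 0, 1]] (rows listed top to bottom)

image of 1: 1
image of x: x + 38/3
image of x^2: x^2 + (76/3)x + 1450/9
image of x^3: x^3 + 38x^2 + (1450/3)x + 55538/27
each image's coordinates form column j of the matrix


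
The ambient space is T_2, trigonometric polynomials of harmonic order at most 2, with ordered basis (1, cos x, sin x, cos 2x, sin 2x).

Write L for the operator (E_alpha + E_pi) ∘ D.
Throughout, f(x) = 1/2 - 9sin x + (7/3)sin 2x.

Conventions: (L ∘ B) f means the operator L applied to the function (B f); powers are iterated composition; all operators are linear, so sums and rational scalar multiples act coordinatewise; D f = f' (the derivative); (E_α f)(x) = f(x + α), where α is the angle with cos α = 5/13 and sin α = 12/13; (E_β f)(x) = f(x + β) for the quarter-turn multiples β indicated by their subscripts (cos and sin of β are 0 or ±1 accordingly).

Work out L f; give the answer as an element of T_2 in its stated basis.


the result is g(x) = (72/13)cos x + (108/13)sin x + (700/507)cos 2x - (560/169)sin 2x

D f = -9cos x + (14/3)cos 2x
E_alpha D f = -(45/13)cos x + (108/13)sin x - (1666/507)cos 2x - (560/169)sin 2x
E_pi D f = 9cos x + (14/3)cos 2x
(E_alpha + E_pi) D f = (72/13)cos x + (108/13)sin x + (700/507)cos 2x - (560/169)sin 2x


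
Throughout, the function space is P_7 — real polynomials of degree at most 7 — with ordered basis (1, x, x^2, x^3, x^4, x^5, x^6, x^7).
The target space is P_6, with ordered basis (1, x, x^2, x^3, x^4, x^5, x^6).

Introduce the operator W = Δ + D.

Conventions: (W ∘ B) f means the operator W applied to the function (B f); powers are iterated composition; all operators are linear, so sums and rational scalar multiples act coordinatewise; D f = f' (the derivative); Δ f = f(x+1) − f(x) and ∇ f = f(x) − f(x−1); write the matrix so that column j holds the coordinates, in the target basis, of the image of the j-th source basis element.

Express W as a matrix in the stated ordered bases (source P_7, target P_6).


the matrix is [[0, 2, 1, 1, 1, 1, 1, 1]; [0, 0, 4, 3, 4, 5, 6, 7]; [0, 0, 0, 6, 6, 10, 15, 21]; [0, 0, 0, 0, 8, 10, 20, 35]; [0, 0, 0, 0, 0, 10, 15, 35]; [0, 0, 0, 0, 0, 0, 12, 21]; [0, 0, 0, 0, 0, 0, 0, 14]] (rows listed top to bottom)

image of 1: 0
image of x: 2
image of x^2: 4x + 1
image of x^3: 6x^2 + 3x + 1
image of x^4: 8x^3 + 6x^2 + 4x + 1
image of x^5: 10x^4 + 10x^3 + 10x^2 + 5x + 1
image of x^6: 12x^5 + 15x^4 + 20x^3 + 15x^2 + 6x + 1
image of x^7: 14x^6 + 21x^5 + 35x^4 + 35x^3 + 21x^2 + 7x + 1
each image's coordinates form column j of the matrix


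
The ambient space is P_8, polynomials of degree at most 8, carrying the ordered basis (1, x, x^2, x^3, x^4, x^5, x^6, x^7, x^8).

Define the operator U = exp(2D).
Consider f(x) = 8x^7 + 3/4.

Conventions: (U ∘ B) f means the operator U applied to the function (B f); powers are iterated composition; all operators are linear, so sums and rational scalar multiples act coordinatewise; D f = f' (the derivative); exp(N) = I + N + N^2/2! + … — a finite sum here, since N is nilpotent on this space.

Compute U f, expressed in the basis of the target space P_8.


g(x) = 8x^7 + 112x^6 + 672x^5 + 2240x^4 + 4480x^3 + 5376x^2 + 3584x + 4099/4

order-1 term: 112x^6
order-2 term: 672x^5
order-3 term: 2240x^4
order-4 term: 4480x^3
order-5 term: 5376x^2
order-6 term: 3584x
order-7 term: 1024
the series for exp(2D) f terminates at order 7
exp(2D) f = 8x^7 + 112x^6 + 672x^5 + 2240x^4 + 4480x^3 + 5376x^2 + 3584x + 4099/4


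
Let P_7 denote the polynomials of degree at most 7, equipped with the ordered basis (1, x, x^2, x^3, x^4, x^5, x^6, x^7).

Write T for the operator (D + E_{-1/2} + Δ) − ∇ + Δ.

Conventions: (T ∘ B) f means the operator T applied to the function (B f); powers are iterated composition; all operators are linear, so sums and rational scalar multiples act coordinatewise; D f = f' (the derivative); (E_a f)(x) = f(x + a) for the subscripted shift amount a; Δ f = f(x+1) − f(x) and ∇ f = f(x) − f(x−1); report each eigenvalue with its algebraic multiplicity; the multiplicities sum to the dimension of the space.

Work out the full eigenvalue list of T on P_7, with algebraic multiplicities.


image of 1: 1
image of x: x + 3/2
image of x^2: x^2 + 3x + 13/4
image of x^3: x^3 + (9/2)x^2 + (39/4)x + 7/8
image of x^4: x^4 + 6x^3 + (39/2)x^2 + (7/2)x + 49/16
image of x^5: x^5 + (15/2)x^4 + (65/2)x^3 + (35/4)x^2 + (245/16)x + 31/32
image of x^6: x^6 + 9x^5 + (195/4)x^4 + (35/2)x^3 + (735/16)x^2 + (93/16)x + 193/64
image of x^7: x^7 + (21/2)x^6 + (273/4)x^5 + (245/8)x^4 + (1715/16)x^3 + (651/32)x^2 + (1351/64)x + 127/128
the matrix is upper triangular; its diagonal is (1, 1, 1, 1, 1, 1, 1, 1)
for a triangular matrix the eigenvalues are the diagonal entries, with algebraic multiplicity their repetition count

λ = 1 (multiplicity 8)


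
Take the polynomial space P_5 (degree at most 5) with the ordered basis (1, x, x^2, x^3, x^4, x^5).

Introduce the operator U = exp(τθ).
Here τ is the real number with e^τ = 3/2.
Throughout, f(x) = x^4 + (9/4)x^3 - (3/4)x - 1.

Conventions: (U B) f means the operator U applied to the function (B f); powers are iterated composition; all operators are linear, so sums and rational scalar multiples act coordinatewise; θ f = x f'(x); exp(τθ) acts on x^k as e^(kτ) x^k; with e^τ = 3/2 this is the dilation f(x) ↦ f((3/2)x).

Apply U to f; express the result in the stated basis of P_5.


exp(τθ) x^k = e^(kτ) x^k; with e^τ = 3/2 this sends x^k to (3/2)^k x^k
x ↦ 3/2 x
x^3 ↦ 27/8 x^3
x^4 ↦ 81/16 x^4
applying this coordinatewise to f: exp(τθ) f = (81/16)x^4 + (243/32)x^3 - (9/8)x - 1

g(x) = (81/16)x^4 + (243/32)x^3 - (9/8)x - 1


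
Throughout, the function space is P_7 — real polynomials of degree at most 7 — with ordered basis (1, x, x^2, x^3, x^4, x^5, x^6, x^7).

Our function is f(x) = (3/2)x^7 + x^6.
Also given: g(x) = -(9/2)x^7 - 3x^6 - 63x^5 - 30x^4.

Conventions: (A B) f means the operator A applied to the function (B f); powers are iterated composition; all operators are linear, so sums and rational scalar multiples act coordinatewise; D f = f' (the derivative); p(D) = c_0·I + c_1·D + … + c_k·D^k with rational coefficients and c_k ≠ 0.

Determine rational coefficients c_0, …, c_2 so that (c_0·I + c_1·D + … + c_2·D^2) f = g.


D^0 f = (3/2)x^7 + x^6
D^1 f = (21/2)x^6 + 6x^5
D^2 f = 63x^5 + 30x^4
matching coefficients of g against c_0 f + c_1 Df + … from the top degree down determines the c_i
solution: c_0 = -3, c_1 = 0, c_2 = -1

p(D) = -3·I − D^2, i.e. c_0 = -3, c_1 = 0, c_2 = -1


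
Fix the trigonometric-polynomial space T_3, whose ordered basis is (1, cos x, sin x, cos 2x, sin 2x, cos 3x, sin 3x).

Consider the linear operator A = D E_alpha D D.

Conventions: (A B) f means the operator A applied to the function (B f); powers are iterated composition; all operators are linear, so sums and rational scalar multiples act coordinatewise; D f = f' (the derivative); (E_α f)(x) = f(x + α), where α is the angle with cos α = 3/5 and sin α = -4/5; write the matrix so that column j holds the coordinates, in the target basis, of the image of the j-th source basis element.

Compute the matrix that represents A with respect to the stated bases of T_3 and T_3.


the matrix is [[0, 0, 0, 0, 0, 0, 0]; [0, -4/5, -3/5, 0, 0, 0, 0]; [0, 3/5, -4/5, 0, 0, 0, 0]; [0, 0, 0, -192/25, 56/25, 0, 0]; [0, 0, 0, -56/25, -192/25, 0, 0]; [0, 0, 0, 0, 0, -1188/125, 3159/125]; [0, 0, 0, 0, 0, -3159/125, -1188/125]] (rows listed top to bottom)

image of 1: 0
image of cos x: -(4/5)cos x + (3/5)sin x
image of sin x: -(3/5)cos x - (4/5)sin x
image of cos 2x: -(192/25)cos 2x - (56/25)sin 2x
image of sin 2x: (56/25)cos 2x - (192/25)sin 2x
image of cos 3x: -(1188/125)cos 3x - (3159/125)sin 3x
image of sin 3x: (3159/125)cos 3x - (1188/125)sin 3x
each image's coordinates form column j of the matrix


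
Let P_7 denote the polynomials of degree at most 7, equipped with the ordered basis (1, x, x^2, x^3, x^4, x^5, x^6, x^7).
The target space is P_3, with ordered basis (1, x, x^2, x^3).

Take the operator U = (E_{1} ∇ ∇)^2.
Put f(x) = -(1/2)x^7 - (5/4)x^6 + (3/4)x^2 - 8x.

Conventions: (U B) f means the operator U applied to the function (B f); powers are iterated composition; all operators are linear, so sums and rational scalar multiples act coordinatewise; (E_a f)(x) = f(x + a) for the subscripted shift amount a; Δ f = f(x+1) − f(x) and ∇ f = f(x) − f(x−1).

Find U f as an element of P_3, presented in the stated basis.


the image equals g(x) = -420x^3 - 450x^2 - 420x - 150

∇ f = -(7/2)x^6 + 3x^5 + (5/4)x^4 - (15/2)x^3 + (33/4)x^2 - (5/2)x - 8
∇ ∇ f = -21x^5 + (135/2)x^4 - 95x^3 + (105/2)x^2 + 8x - 13
E_{1} ∇ ∇ f = -21x^5 - (75/2)x^4 - 35x^3 - (75/2)x^2 - 7x - 1
∇ (E_{1} ∇ ∇) f = -105x^4 + 60x^3 - 90x^2 - 15x + 12
∇ ∇ (E_{1} ∇ ∇) f = -420x^3 + 810x^2 - 780x + 240
E_{1} ∇ ∇ (E_{1} ∇ ∇) f = -420x^3 - 450x^2 - 420x - 150


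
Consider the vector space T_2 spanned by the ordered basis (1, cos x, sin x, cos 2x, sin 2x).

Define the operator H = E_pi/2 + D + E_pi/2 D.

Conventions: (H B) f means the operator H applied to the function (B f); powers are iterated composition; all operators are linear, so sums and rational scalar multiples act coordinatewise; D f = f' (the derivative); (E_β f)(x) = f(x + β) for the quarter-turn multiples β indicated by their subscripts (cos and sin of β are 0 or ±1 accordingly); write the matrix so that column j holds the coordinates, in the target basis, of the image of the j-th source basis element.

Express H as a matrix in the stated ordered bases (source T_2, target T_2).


image of 1: 1
image of cos x: -cos x - 2sin x
image of sin x: 2cos x - sin x
image of cos 2x: -cos 2x
image of sin 2x: -sin 2x
each image's coordinates form column j of the matrix

the matrix is [[1, 0, 0, 0, 0]; [0, -1, 2, 0, 0]; [0, -2, -1, 0, 0]; [0, 0, 0, -1, 0]; [0, 0, 0, 0, -1]] (rows listed top to bottom)


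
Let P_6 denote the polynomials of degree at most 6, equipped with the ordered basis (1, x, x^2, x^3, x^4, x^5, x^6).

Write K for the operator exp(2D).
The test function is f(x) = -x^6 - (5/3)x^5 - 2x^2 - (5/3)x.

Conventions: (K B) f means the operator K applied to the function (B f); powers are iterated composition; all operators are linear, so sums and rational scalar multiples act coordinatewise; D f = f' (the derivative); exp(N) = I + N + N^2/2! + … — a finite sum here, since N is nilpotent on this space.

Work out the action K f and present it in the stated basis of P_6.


order-1 term: -12x^5 - (50/3)x^4 - 8x - 10/3
order-2 term: -60x^4 - (200/3)x^3 - 8
order-3 term: -160x^3 - (400/3)x^2
order-4 term: -240x^2 - (400/3)x
order-5 term: -192x - 160/3
order-6 term: -64
the series for exp(2D) f terminates at order 6
exp(2D) f = -x^6 - (41/3)x^5 - (230/3)x^4 - (680/3)x^3 - (1126/3)x^2 - 335x - 386/3

g(x) = -x^6 - (41/3)x^5 - (230/3)x^4 - (680/3)x^3 - (1126/3)x^2 - 335x - 386/3


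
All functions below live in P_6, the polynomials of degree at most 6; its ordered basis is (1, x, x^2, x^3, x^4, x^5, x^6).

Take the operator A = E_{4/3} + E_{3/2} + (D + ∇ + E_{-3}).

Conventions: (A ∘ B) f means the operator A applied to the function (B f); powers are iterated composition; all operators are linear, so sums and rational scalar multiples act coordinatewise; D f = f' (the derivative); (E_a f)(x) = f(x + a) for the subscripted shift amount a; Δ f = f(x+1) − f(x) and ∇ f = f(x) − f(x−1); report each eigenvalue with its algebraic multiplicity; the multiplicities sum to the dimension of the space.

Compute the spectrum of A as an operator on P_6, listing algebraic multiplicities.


λ = 3 (multiplicity 7)

image of 1: 3
image of x: 3x + 11/6
image of x^2: 3x^2 + (11/3)x + 433/36
image of x^3: 3x^3 + (11/2)x^2 + (433/12)x - 4375/216
image of x^4: 3x^4 + (22/3)x^3 + (433/6)x^2 - (4375/54)x + 114337/1296
image of x^5: 3x^5 + (55/6)x^4 + (2165/18)x^3 - (21875/108)x^2 + (571685/1296)x - 1789975/7776
image of x^6: 3x^6 + 11x^5 + (2165/12)x^4 - (21875/54)x^3 + (571685/432)x^2 - (1789975/1296)x + 34759153/46656
the matrix is upper triangular; its diagonal is (3, 3, 3, 3, 3, 3, 3)
for a triangular matrix the eigenvalues are the diagonal entries, with algebraic multiplicity their repetition count


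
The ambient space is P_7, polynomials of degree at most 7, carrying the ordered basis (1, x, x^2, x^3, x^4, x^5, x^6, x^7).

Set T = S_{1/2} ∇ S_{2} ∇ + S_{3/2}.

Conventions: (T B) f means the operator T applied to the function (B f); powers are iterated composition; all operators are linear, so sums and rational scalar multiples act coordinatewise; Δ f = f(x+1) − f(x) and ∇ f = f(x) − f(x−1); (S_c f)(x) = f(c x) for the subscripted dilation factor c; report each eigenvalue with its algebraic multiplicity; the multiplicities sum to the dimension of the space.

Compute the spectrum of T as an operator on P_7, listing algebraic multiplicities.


λ = 1 (multiplicity 1), λ = 3/2 (multiplicity 1), λ = 9/4 (multiplicity 1), λ = 27/8 (multiplicity 1), λ = 81/16 (multiplicity 1), λ = 243/32 (multiplicity 1), λ = 729/64 (multiplicity 1), λ = 2187/128 (multiplicity 1)

image of 1: 1
image of x: (3/2)x
image of x^2: (9/4)x^2 + 4
image of x^3: (27/8)x^3 + 12x - 18
image of x^4: (81/16)x^4 + 24x^2 - 72x + 64
image of x^5: (243/32)x^5 + 40x^3 - 180x^2 + 320x - 210
image of x^6: (729/64)x^6 + 60x^4 - 360x^3 + 960x^2 - 1260x + 664
image of x^7: (2187/128)x^7 + 84x^5 - 630x^4 + 2240x^3 - 4410x^2 + 4648x - 2058
the matrix is upper triangular; its diagonal is (1, 3/2, 9/4, 27/8, 81/16, 243/32, 729/64, 2187/128)
for a triangular matrix the eigenvalues are the diagonal entries, with algebraic multiplicity their repetition count


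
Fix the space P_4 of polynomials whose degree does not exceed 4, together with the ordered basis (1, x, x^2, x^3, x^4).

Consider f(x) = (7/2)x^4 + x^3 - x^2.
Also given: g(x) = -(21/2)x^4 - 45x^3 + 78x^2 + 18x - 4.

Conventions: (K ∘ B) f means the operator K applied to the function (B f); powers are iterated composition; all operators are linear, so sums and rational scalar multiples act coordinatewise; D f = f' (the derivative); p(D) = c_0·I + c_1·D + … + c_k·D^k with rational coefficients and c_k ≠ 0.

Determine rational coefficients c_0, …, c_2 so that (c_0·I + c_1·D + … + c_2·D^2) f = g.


D^0 f = (7/2)x^4 + x^3 - x^2
D^1 f = 14x^3 + 3x^2 - 2x
D^2 f = 42x^2 + 6x - 2
matching coefficients of g against c_0 f + c_1 Df + … from the top degree down determines the c_i
solution: c_0 = -3, c_1 = -3, c_2 = 2

p(D) = -3·I − 3·D + 2·D^2, i.e. c_0 = -3, c_1 = -3, c_2 = 2


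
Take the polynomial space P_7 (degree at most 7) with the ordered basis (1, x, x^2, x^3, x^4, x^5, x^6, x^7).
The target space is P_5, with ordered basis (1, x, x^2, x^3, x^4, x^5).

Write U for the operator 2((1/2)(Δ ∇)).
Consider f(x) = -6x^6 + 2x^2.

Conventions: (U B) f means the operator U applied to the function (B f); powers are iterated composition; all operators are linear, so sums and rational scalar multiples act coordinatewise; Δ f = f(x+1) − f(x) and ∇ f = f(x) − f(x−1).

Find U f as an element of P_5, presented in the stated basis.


∇ f = -36x^5 + 90x^4 - 120x^3 + 90x^2 - 32x + 4
Δ ∇ f = -180x^4 - 180x^2 - 8
((1/2)(Δ ∇)) f = -90x^4 - 90x^2 - 4
(2((1/2)(Δ ∇))) f = -180x^4 - 180x^2 - 8

the image equals g(x) = -180x^4 - 180x^2 - 8


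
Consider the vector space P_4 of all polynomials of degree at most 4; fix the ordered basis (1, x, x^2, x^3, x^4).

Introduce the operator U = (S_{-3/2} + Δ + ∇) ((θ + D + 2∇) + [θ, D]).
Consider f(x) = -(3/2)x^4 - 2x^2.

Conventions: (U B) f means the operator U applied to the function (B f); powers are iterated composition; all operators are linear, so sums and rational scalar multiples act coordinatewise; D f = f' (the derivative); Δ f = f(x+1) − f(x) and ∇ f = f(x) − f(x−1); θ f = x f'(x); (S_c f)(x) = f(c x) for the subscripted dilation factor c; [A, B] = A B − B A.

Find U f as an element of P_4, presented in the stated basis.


θ f = -6x^4 - 4x^2
D f = -6x^3 - 4x
∇ f = -6x^3 + 9x^2 - 10x + 7/2
(2∇) f = -12x^3 + 18x^2 - 20x + 7
(θ + D + 2∇) f = -6x^4 - 18x^3 + 14x^2 - 24x + 7
D f = -6x^3 - 4x
θ D f = -18x^3 - 4x
θ f = -6x^4 - 4x^2
D θ f = -24x^3 - 8x
[θ, D] f = 6x^3 + 4x
((θ + D + 2∇) + [θ, D]) f = -6x^4 - 12x^3 + 14x^2 - 20x + 7
S_{-3/2} ((θ + D + 2∇) + [θ, D]) f = -(243/8)x^4 + (81/2)x^3 + (63/2)x^2 + 30x + 7
Δ ((θ + D + 2∇) + [θ, D]) f = -24x^3 - 72x^2 - 32x - 24
∇ ((θ + D + 2∇) + [θ, D]) f = -24x^3 + 40x - 40
(S_{-3/2} + Δ + ∇) ((θ + D + 2∇) + [θ, D]) f = -(243/8)x^4 - (15/2)x^3 - (81/2)x^2 + 38x - 57

g(x) = -(243/8)x^4 - (15/2)x^3 - (81/2)x^2 + 38x - 57


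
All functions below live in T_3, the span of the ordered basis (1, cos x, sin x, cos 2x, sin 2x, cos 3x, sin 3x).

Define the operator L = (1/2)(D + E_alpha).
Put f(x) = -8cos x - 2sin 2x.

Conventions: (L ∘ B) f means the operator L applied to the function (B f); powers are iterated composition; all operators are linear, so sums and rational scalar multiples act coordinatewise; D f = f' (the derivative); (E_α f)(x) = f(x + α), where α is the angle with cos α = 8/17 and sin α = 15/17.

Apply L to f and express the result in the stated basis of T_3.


the result is g(x) = -(32/17)cos x + (128/17)sin x - (818/289)cos 2x + (161/289)sin 2x

D f = 8sin x - 4cos 2x
E_alpha f = -(64/17)cos x + (120/17)sin x - (480/289)cos 2x + (322/289)sin 2x
(D + E_alpha) f = -(64/17)cos x + (256/17)sin x - (1636/289)cos 2x + (322/289)sin 2x
((1/2)(D + E_alpha)) f = -(32/17)cos x + (128/17)sin x - (818/289)cos 2x + (161/289)sin 2x


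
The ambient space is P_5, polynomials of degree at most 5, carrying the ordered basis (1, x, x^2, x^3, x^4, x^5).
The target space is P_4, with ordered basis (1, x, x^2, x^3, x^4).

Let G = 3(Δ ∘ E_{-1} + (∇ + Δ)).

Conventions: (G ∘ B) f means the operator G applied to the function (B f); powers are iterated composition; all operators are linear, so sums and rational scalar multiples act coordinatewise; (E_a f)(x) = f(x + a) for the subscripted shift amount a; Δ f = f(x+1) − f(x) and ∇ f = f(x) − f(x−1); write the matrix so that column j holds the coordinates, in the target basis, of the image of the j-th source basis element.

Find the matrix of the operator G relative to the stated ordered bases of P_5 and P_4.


image of 1: 0
image of x: 9
image of x^2: 18x - 3
image of x^3: 27x^2 - 9x + 9
image of x^4: 36x^3 - 18x^2 + 36x - 3
image of x^5: 45x^4 - 30x^3 + 90x^2 - 15x + 9
each image's coordinates form column j of the matrix

the matrix is [[0, 9, -3, 9, -3, 9]; [0, 0, 18, -9, 36, -15]; [0, 0, 0, 27, -18, 90]; [0, 0, 0, 0, 36, -30]; [0, 0, 0, 0, 0, 45]] (rows listed top to bottom)


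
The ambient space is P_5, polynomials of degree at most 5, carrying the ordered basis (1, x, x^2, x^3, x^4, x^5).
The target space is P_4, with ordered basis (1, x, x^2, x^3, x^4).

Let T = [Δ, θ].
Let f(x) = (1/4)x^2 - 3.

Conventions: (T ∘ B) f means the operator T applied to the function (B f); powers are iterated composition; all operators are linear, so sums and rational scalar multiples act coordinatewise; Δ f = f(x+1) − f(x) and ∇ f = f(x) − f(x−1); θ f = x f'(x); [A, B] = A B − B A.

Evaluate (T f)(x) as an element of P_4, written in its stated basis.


θ f = (1/2)x^2
Δ θ f = x + 1/2
Δ f = (1/2)x + 1/4
θ Δ f = (1/2)x
[Δ, θ] f = (1/2)x + 1/2

g(x) = (1/2)x + 1/2


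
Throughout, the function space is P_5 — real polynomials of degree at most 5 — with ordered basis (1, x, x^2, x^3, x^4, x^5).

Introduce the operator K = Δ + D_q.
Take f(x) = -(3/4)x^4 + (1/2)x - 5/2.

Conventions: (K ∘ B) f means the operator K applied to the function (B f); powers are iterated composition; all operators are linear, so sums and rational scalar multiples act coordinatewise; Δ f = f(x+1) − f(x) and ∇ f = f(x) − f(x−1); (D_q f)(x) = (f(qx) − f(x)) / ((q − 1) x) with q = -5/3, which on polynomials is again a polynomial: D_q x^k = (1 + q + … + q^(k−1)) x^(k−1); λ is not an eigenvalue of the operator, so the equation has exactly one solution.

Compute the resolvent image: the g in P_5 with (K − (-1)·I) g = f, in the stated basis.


g(x) = -(3/4)x^4 + (10/9)x^3 - (191/162)x^2 + (845/486)x - 5015/972

write g with unknown coordinates in the stated basis and equate coefficients in (K − (-1)·I) g = f
solving from the highest basis element down gives g = -(3/4)x^4 + (10/9)x^3 - (191/162)x^2 + (845/486)x - 5015/972
check: K g = -(10/9)x^3 + (191/162)x^2 - (301/243)x + 2585/972
so K g − (-1)·g = -(3/4)x^4 + (1/2)x - 5/2 = f ✓


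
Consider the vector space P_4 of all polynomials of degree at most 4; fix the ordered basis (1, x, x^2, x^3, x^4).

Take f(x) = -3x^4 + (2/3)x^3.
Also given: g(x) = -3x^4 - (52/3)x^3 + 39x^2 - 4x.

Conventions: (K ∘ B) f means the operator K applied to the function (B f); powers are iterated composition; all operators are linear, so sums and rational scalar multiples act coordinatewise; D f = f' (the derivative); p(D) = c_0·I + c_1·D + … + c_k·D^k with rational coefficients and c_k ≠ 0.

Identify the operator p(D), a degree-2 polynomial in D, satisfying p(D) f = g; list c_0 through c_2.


D^0 f = -3x^4 + (2/3)x^3
D^1 f = -12x^3 + 2x^2
D^2 f = -36x^2 + 4x
matching coefficients of g against c_0 f + c_1 Df + … from the top degree down determines the c_i
solution: c_0 = 1, c_1 = 3/2, c_2 = -1

c_0 = 1, c_1 = 3/2, c_2 = -1


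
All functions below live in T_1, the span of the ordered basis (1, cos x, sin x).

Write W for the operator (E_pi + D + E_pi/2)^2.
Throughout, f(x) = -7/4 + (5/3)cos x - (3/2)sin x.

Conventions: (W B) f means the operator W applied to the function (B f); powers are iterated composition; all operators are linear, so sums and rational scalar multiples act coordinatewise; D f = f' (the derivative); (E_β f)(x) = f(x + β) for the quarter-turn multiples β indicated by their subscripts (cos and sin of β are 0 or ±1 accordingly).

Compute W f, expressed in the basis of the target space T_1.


the image equals g(x) = -7 + cos x + (67/6)sin x

E_pi f = -7/4 - (5/3)cos x + (3/2)sin x
D f = -(3/2)cos x - (5/3)sin x
E_pi/2 f = -7/4 - (3/2)cos x - (5/3)sin x
(E_pi + D + E_pi/2) f = -7/2 - (14/3)cos x - (11/6)sin x
E_pi (E_pi + D + E_pi/2) f = -7/2 + (14/3)cos x + (11/6)sin x
D (E_pi + D + E_pi/2) f = -(11/6)cos x + (14/3)sin x
E_pi/2 (E_pi + D + E_pi/2) f = -7/2 - (11/6)cos x + (14/3)sin x
(E_pi + D + E_pi/2) (E_pi + D + E_pi/2) f = -7 + cos x + (67/6)sin x


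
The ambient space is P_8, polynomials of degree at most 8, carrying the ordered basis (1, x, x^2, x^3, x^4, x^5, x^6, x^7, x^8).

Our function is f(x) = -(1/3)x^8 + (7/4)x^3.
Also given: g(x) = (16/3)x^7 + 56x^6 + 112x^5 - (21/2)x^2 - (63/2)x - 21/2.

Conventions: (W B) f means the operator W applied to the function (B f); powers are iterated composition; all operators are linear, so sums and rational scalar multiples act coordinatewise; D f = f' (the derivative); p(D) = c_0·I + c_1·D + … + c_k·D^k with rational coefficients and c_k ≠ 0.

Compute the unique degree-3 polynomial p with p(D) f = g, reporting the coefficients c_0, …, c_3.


c_0 = 0, c_1 = -2, c_2 = -3, c_3 = -1

D^0 f = -(1/3)x^8 + (7/4)x^3
D^1 f = -(8/3)x^7 + (21/4)x^2
D^2 f = -(56/3)x^6 + (21/2)x
D^3 f = -112x^5 + 21/2
matching coefficients of g against c_0 f + c_1 Df + … from the top degree down determines the c_i
solution: c_0 = 0, c_1 = -2, c_2 = -3, c_3 = -1


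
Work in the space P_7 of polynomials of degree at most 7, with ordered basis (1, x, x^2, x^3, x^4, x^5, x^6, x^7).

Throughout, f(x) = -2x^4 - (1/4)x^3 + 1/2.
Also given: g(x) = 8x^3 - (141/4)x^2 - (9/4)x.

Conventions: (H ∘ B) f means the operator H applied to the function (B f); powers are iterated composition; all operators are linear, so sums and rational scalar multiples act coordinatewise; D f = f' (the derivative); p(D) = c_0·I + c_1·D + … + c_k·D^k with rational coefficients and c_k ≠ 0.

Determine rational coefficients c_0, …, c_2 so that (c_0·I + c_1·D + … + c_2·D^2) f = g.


c_0 = 0, c_1 = -1, c_2 = 3/2

D^0 f = -2x^4 - (1/4)x^3 + 1/2
D^1 f = -8x^3 - (3/4)x^2
D^2 f = -24x^2 - (3/2)x
matching coefficients of g against c_0 f + c_1 Df + … from the top degree down determines the c_i
solution: c_0 = 0, c_1 = -1, c_2 = 3/2


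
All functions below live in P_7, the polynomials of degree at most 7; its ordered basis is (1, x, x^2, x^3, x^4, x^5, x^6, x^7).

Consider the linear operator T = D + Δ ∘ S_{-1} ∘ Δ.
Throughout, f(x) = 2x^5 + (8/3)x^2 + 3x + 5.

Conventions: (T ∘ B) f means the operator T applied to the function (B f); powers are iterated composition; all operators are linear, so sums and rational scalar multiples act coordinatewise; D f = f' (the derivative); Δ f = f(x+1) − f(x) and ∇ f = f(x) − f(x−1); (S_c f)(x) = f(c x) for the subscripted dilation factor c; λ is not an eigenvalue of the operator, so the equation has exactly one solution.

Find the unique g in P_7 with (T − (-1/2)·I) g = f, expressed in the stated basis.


the result is g(x) = 4x^5 - 40x^4 + 160x^3 - (5744/3)x^2 + (16994/3)x - 19138

write g with unknown coordinates in the stated basis and equate coefficients in (T − (-1/2)·I) g = f
solving from the highest basis element down gives g = 4x^5 - 40x^4 + 160x^3 - (5744/3)x^2 + (16994/3)x - 19138
check: T g = 20x^4 - 80x^3 + 960x^2 - (8488/3)x + 9574
so T g − (-1/2)·g = 2x^5 + (8/3)x^2 + 3x + 5 = f ✓


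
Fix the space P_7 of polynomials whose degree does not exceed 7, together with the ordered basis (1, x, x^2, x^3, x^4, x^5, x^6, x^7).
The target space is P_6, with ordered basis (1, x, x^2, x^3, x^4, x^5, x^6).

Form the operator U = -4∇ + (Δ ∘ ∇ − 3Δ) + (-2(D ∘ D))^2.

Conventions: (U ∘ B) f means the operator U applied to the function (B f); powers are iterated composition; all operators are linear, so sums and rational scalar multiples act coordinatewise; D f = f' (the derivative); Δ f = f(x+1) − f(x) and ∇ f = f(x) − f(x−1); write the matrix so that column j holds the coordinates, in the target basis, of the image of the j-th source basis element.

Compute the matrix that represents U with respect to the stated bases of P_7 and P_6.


the matrix is [[0, -7, 3, -7, 99, -7, 3, -7]; [0, 0, -14, 9, -28, 495, -42, 21]; [0, 0, 0, -21, 18, -70, 1485, -147]; [0, 0, 0, 0, -28, 30, -140, 3465]; [0, 0, 0, 0, 0, -35, 45, -245]; [0, 0, 0, 0, 0, 0, -42, 63]; [0, 0, 0, 0, 0, 0, 0, -49]] (rows listed top to bottom)

image of 1: 0
image of x: -7
image of x^2: -14x + 3
image of x^3: -21x^2 + 9x - 7
image of x^4: -28x^3 + 18x^2 - 28x + 99
image of x^5: -35x^4 + 30x^3 - 70x^2 + 495x - 7
image of x^6: -42x^5 + 45x^4 - 140x^3 + 1485x^2 - 42x + 3
image of x^7: -49x^6 + 63x^5 - 245x^4 + 3465x^3 - 147x^2 + 21x - 7
each image's coordinates form column j of the matrix


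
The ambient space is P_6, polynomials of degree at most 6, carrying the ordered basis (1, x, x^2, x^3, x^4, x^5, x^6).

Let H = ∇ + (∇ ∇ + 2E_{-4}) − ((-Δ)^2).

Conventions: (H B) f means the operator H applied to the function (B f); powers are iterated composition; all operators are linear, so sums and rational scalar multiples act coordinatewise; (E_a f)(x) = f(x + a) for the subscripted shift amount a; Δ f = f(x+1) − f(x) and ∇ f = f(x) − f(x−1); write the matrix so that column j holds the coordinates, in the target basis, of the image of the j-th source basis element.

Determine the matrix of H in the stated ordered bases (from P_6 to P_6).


the matrix is [[2, -7, 31, -139, 511, -2107, 8191]; [0, 2, -14, 93, -556, 2555, -12642]; [0, 0, 2, -21, 186, -1390, 7665]; [0, 0, 0, 2, -28, 310, -2780]; [0, 0, 0, 0, 2, -35, 465]; [0, 0, 0, 0, 0, 2, -42]; [0, 0, 0, 0, 0, 0, 2]] (rows listed top to bottom)

image of 1: 2
image of x: 2x - 7
image of x^2: 2x^2 - 14x + 31
image of x^3: 2x^3 - 21x^2 + 93x - 139
image of x^4: 2x^4 - 28x^3 + 186x^2 - 556x + 511
image of x^5: 2x^5 - 35x^4 + 310x^3 - 1390x^2 + 2555x - 2107
image of x^6: 2x^6 - 42x^5 + 465x^4 - 2780x^3 + 7665x^2 - 12642x + 8191
each image's coordinates form column j of the matrix


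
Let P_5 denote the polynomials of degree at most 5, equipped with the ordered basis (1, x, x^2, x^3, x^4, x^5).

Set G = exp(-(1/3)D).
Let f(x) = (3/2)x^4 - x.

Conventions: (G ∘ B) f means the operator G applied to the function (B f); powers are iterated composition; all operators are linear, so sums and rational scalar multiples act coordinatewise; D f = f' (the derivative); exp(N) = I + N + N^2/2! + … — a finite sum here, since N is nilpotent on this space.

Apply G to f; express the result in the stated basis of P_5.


the image equals g(x) = (3/2)x^4 - 2x^3 + x^2 - (11/9)x + 19/54

order-1 term: -2x^3 + 1/3
order-2 term: x^2
order-3 term: -(2/9)x
order-4 term: 1/54
the series for exp(-(1/3)D) f terminates at order 4
exp(-(1/3)D) f = (3/2)x^4 - 2x^3 + x^2 - (11/9)x + 19/54


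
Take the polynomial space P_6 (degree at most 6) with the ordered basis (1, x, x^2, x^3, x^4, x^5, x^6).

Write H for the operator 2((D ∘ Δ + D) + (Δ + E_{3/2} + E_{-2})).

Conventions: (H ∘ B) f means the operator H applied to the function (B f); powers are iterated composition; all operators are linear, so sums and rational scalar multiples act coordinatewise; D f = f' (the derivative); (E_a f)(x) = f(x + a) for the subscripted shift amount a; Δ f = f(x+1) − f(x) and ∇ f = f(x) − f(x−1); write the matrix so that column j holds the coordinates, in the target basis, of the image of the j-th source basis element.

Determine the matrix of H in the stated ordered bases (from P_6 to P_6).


the matrix is [[4, 3, 37/2, -5/4, 417/8, -589/16, 5273/32]; [0, 4, 6, 111/2, -5, 2085/8, -1767/8]; [0, 0, 4, 9, 111, -25/2, 6255/8]; [0, 0, 0, 4, 12, 185, -25]; [0, 0, 0, 0, 4, 15, 555/2]; [0, 0, 0, 0, 0, 4, 18]; [0, 0, 0, 0, 0, 0, 4]] (rows listed top to bottom)

image of 1: 4
image of x: 4x + 3
image of x^2: 4x^2 + 6x + 37/2
image of x^3: 4x^3 + 9x^2 + (111/2)x - 5/4
image of x^4: 4x^4 + 12x^3 + 111x^2 - 5x + 417/8
image of x^5: 4x^5 + 15x^4 + 185x^3 - (25/2)x^2 + (2085/8)x - 589/16
image of x^6: 4x^6 + 18x^5 + (555/2)x^4 - 25x^3 + (6255/8)x^2 - (1767/8)x + 5273/32
each image's coordinates form column j of the matrix


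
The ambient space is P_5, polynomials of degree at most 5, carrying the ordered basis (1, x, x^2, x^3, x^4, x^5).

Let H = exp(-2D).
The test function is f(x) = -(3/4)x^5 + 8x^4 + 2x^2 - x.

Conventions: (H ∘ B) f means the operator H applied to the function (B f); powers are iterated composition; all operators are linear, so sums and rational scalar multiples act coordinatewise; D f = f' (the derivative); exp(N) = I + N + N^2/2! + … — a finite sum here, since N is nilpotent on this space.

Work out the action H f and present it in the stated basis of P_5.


the image equals g(x) = -(3/4)x^5 + (31/2)x^4 - 94x^3 + 254x^2 - 325x + 162

order-1 term: (15/2)x^4 - 64x^3 - 8x + 2
order-2 term: -30x^3 + 192x^2 + 8
order-3 term: 60x^2 - 256x
order-4 term: -60x + 128
order-5 term: 24
the series for exp(-2D) f terminates at order 5
exp(-2D) f = -(3/4)x^5 + (31/2)x^4 - 94x^3 + 254x^2 - 325x + 162


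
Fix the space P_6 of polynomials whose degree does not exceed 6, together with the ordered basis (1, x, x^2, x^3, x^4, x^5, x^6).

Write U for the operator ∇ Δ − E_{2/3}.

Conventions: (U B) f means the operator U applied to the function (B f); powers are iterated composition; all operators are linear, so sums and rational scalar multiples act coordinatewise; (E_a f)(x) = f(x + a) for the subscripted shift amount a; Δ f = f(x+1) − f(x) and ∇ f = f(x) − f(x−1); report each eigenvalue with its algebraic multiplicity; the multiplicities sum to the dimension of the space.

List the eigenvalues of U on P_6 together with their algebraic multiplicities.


image of 1: -1
image of x: -x - 2/3
image of x^2: -x^2 - (4/3)x + 14/9
image of x^3: -x^3 - 2x^2 + (14/3)x - 8/27
image of x^4: -x^4 - (8/3)x^3 + (28/3)x^2 - (32/27)x + 146/81
image of x^5: -x^5 - (10/3)x^4 + (140/9)x^3 - (80/27)x^2 + (730/81)x - 32/243
image of x^6: -x^6 - 4x^5 + (70/3)x^4 - (160/27)x^3 + (730/27)x^2 - (64/81)x + 1394/729
the matrix is upper triangular; its diagonal is (-1, -1, -1, -1, -1, -1, -1)
for a triangular matrix the eigenvalues are the diagonal entries, with algebraic multiplicity their repetition count

λ = -1 (multiplicity 7)


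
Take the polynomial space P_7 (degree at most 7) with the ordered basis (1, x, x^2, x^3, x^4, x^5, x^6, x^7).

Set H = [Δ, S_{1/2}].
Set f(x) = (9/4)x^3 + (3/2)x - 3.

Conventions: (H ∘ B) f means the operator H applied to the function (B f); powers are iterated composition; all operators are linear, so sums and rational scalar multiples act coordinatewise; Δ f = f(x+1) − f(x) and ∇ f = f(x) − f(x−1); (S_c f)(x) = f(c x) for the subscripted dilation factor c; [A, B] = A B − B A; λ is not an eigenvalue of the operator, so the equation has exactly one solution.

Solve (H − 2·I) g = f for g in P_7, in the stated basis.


the image equals g(x) = -(9/8)x^3 + (27/128)x^2 - (87/512)x + 4005/2048

write g with unknown coordinates in the stated basis and equate coefficients in (H − 2·I) g = f
solving from the highest basis element down gives g = -(9/8)x^3 + (27/128)x^2 - (87/512)x + 4005/2048
check: H g = (27/64)x^2 + (297/256)x + 933/1024
so H g − 2·g = (9/4)x^3 + (3/2)x - 3 = f ✓


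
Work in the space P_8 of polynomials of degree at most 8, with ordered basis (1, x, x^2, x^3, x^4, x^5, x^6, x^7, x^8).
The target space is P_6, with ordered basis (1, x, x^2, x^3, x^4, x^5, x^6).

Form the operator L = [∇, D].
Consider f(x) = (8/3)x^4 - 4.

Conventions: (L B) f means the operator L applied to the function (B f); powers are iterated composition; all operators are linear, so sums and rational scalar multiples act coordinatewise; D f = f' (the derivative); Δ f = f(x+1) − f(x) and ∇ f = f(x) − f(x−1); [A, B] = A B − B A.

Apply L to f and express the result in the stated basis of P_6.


g(x) = 0

D f = (32/3)x^3
∇ D f = 32x^2 - 32x + 32/3
∇ f = (32/3)x^3 - 16x^2 + (32/3)x - 8/3
D ∇ f = 32x^2 - 32x + 32/3
[∇, D] f = 0


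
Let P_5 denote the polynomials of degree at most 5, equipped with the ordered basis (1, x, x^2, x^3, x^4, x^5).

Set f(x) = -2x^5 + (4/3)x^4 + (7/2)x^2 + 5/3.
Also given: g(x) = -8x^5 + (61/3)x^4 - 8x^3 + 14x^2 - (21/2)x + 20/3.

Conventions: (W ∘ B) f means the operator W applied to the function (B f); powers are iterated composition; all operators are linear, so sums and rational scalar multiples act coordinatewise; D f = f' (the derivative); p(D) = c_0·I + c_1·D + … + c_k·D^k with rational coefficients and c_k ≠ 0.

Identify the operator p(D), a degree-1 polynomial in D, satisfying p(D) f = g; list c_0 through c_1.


D^0 f = -2x^5 + (4/3)x^4 + (7/2)x^2 + 5/3
D^1 f = -10x^4 + (16/3)x^3 + 7x
matching coefficients of g against c_0 f + c_1 Df + … from the top degree down determines the c_i
solution: c_0 = 4, c_1 = -3/2

c_0 = 4, c_1 = -3/2


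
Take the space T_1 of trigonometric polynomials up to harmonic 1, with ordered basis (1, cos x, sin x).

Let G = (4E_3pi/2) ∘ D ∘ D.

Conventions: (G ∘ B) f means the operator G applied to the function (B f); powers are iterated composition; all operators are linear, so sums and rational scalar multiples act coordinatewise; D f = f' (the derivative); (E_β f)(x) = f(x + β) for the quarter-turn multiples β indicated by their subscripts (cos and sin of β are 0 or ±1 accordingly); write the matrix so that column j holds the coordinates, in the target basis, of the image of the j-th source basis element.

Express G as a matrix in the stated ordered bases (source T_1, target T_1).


image of 1: 0
image of cos x: -4sin x
image of sin x: 4cos x
each image's coordinates form column j of the matrix

the matrix is [[0, 0, 0]; [0, 0, 4]; [0, -4, 0]] (rows listed top to bottom)
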